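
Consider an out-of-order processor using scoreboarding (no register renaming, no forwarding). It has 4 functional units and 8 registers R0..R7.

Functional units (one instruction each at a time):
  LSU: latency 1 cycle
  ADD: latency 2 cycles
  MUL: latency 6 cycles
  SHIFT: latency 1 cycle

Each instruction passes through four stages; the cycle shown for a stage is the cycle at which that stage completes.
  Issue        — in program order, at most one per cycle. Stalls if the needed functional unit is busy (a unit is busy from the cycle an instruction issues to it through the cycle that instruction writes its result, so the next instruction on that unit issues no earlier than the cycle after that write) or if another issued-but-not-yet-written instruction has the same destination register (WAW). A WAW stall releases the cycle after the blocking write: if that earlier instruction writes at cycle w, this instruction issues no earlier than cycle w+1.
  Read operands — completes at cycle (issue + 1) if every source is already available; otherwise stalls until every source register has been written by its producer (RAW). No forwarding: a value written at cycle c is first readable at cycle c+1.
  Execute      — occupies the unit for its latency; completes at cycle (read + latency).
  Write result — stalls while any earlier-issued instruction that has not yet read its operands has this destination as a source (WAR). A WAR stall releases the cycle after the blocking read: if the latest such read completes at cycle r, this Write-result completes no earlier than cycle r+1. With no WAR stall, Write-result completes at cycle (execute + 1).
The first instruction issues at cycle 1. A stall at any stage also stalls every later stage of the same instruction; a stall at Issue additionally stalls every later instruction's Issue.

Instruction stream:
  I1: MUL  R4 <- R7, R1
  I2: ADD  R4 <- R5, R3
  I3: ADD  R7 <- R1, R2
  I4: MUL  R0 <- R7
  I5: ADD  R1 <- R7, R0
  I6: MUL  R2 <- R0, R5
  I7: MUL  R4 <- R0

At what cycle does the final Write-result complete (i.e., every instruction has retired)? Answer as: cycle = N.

cycle = 45

c1: I1 dispatched to MUL
c2: I1 operands ready
c8: I1 complete
c9: R4←I1
c10: I2 dispatched to ADD
c11: I2 operands ready
c13: I2 complete
c14: R4←I2
c15: I3 dispatched to ADD
c16: I3 operands ready | I4 dispatched to MUL
c18: I3 complete
c19: R7←I3
c20: I4 operands ready | I5 dispatched to ADD
c26: I4 complete
c27: R0←I4
c28: I5 operands ready | I6 dispatched to MUL
c29: I6 operands ready
c30: I5 complete
c31: R1←I5
c35: I6 complete
c36: R2←I6
c37: I7 dispatched to MUL
c38: I7 operands ready
c44: I7 complete
c45: R4←I7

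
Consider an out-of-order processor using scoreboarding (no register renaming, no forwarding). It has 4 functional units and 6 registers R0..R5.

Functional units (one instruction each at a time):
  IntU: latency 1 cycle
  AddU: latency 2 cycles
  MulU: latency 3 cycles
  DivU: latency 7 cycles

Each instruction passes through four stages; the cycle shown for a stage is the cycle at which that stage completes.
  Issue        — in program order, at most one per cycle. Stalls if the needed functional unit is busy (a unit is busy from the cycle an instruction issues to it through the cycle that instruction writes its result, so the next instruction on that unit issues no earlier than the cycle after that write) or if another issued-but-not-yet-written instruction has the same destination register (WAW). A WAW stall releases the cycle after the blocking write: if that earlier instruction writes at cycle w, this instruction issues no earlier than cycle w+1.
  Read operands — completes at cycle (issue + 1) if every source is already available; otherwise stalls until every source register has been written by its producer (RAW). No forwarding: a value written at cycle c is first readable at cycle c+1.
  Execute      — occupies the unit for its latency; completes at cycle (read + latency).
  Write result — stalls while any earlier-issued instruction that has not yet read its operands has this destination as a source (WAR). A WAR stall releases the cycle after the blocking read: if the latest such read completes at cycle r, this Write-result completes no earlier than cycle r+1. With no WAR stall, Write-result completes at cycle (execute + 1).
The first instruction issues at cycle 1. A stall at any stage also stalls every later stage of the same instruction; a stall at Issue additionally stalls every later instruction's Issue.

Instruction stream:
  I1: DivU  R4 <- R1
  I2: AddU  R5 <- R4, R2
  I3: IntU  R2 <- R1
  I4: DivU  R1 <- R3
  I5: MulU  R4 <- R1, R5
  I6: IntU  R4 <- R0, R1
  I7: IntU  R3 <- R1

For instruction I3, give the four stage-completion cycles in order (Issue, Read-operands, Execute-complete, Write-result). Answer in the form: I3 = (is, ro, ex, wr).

c1: I1→DivU
c2: I1 RO, I2→AddU
c3: I3→IntU
c4: I3 RO
c5: I3 EX
c9: I1 EX
c10: I1 WR R4
c11: I2 RO, I4→DivU
c12: I3 WR R2, I4 RO, I5→MulU
c13: I2 EX
c14: I2 WR R5
c19: I4 EX
c20: I4 WR R1
c21: I5 RO
c24: I5 EX
c25: I5 WR R4
c26: I6→IntU
c27: I6 RO
c28: I6 EX
c29: I6 WR R4
c30: I7→IntU
c31: I7 RO
c32: I7 EX
c33: I7 WR R3

I3 = (3, 4, 5, 12)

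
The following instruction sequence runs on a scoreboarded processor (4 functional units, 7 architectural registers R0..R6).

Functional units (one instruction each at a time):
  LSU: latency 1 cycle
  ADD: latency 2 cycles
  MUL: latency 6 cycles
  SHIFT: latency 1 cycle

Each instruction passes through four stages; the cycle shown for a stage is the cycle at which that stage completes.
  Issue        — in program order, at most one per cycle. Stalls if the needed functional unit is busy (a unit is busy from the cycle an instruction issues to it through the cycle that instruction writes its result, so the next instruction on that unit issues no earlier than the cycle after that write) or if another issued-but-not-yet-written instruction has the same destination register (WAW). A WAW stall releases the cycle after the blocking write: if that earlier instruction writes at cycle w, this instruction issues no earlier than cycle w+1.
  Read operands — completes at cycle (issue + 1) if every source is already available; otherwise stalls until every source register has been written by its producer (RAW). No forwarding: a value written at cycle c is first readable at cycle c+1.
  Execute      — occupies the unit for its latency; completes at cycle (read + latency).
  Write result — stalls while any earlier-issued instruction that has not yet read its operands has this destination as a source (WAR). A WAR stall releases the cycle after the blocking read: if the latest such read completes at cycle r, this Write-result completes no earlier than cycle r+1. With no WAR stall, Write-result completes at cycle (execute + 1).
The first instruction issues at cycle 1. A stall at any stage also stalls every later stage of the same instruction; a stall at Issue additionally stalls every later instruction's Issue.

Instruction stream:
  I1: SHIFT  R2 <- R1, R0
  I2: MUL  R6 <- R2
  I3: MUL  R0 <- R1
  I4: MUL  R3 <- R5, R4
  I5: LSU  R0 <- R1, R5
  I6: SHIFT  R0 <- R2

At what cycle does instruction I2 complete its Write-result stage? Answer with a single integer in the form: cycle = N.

cycle = 12

t=1  I1 issues→SHIFT
t=2  I1 reads | I2 issues→MUL
t=3  I1 exec-done
t=4  I1 writes R2
t=5  I2 reads
t=11  I2 exec-done
t=12  I2 writes R6
t=13  I3 issues→MUL
t=14  I3 reads
t=20  I3 exec-done
t=21  I3 writes R0
t=22  I4 issues→MUL
t=23  I4 reads | I5 issues→LSU
t=24  I5 reads
t=25  I5 exec-done
t=26  I5 writes R0
t=27  I6 issues→SHIFT
t=28  I6 reads
t=29  I4 exec-done | I6 exec-done
t=30  I4 writes R3 | I6 writes R0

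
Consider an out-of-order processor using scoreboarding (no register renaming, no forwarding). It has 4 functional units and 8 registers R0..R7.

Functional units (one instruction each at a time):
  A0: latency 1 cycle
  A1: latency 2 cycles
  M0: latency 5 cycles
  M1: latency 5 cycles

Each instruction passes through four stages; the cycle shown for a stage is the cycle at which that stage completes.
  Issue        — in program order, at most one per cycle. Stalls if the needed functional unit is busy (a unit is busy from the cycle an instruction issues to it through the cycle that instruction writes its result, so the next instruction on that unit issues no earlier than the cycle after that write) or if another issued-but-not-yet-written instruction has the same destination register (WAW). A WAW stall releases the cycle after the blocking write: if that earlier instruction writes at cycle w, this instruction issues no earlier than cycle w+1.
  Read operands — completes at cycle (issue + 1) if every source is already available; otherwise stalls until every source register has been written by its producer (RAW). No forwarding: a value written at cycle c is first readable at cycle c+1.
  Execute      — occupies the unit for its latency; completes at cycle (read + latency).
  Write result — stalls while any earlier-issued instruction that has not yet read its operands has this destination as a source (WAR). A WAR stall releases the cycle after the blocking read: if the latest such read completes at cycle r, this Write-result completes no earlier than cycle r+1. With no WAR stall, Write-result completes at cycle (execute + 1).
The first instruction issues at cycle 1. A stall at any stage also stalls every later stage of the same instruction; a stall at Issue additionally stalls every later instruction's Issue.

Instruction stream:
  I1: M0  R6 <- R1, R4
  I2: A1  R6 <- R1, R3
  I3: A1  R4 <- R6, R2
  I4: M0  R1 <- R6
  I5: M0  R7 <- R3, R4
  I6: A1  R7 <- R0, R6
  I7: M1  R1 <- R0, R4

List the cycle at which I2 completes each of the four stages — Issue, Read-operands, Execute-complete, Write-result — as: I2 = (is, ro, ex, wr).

[I1] 1/2/7/8
[I2] 9/10/12/13  (WAW R6: wait I1 write@8)
[I3] 14/15/17/18  (struct: A1 busy until I2 writes@13)
[I4] 15/16/21/22
[I5] 23/24/29/30  (struct: M0 busy until I4 writes@22)
[I6] 31/32/34/35  (WAW R7: wait I5 write@30)
[I7] 32/33/38/39

I2 = (9, 10, 12, 13)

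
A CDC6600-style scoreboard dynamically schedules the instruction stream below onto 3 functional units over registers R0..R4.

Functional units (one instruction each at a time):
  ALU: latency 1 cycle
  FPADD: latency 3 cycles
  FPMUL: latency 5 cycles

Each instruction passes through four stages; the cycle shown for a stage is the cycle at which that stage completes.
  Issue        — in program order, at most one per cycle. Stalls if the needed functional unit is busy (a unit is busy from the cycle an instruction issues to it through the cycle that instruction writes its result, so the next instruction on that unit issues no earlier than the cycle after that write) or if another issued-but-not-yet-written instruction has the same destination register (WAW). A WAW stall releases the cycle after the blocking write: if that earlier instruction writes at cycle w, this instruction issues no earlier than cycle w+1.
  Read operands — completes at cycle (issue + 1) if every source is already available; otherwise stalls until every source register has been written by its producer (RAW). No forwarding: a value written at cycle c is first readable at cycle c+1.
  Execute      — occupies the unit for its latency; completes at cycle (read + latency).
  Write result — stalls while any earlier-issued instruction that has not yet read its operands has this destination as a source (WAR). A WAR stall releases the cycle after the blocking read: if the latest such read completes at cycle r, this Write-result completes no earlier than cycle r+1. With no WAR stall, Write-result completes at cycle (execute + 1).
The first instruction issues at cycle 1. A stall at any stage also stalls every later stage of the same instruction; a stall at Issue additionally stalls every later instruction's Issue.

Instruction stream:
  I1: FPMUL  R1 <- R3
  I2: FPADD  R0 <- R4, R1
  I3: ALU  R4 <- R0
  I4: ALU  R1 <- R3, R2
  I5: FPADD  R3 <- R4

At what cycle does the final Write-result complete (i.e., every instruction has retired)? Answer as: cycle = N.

c1: I1→FPMUL
c2: I1 RO | I2→FPADD
c3: I3→ALU
c7: I1 EX
c8: I1 WR R1
c9: I2 RO
c12: I2 EX
c13: I2 WR R0
c14: I3 RO
c15: I3 EX
c16: I3 WR R4
c17: I4→ALU
c18: I4 RO | I5→FPADD
c19: I4 EX | I5 RO
c20: I4 WR R1
c22: I5 EX
c23: I5 WR R3

cycle = 23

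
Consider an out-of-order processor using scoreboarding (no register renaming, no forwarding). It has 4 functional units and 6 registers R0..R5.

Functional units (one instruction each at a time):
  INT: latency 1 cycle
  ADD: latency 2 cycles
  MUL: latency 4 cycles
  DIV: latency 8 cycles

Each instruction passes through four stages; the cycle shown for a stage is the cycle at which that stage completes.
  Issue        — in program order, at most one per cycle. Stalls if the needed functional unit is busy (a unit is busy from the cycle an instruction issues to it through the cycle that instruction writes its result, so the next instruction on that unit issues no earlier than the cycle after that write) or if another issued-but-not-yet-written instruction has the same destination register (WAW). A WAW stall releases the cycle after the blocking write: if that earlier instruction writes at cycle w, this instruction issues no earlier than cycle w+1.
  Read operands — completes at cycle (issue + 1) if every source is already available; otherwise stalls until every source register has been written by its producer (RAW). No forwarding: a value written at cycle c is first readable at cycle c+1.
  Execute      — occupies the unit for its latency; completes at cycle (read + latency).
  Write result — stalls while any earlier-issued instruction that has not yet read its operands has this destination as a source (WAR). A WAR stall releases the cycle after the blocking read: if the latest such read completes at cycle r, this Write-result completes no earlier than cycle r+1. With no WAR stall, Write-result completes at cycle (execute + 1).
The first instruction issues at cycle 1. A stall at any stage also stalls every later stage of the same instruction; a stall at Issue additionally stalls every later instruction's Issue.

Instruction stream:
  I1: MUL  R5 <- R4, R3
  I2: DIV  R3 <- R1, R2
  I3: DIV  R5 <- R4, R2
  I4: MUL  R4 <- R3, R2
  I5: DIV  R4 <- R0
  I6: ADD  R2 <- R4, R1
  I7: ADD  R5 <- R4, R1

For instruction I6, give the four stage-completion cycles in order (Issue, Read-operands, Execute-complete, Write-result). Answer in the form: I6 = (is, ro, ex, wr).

I6 = (25, 35, 37, 38)

cycle 1: I1 dispatched to MUL
cycle 2: I1 operands ready, I2 dispatched to DIV
cycle 3: I2 operands ready
cycle 6: I1 complete
cycle 7: R5←I1
cycle 11: I2 complete
cycle 12: R3←I2
cycle 13: I3 dispatched to DIV
cycle 14: I3 operands ready, I4 dispatched to MUL
cycle 15: I4 operands ready
cycle 19: I4 complete
cycle 20: R4←I4
cycle 22: I3 complete
cycle 23: R5←I3
cycle 24: I5 dispatched to DIV
cycle 25: I5 operands ready, I6 dispatched to ADD
cycle 33: I5 complete
cycle 34: R4←I5
cycle 35: I6 operands ready
cycle 37: I6 complete
cycle 38: R2←I6
cycle 39: I7 dispatched to ADD
cycle 40: I7 operands ready
cycle 42: I7 complete
cycle 43: R5←I7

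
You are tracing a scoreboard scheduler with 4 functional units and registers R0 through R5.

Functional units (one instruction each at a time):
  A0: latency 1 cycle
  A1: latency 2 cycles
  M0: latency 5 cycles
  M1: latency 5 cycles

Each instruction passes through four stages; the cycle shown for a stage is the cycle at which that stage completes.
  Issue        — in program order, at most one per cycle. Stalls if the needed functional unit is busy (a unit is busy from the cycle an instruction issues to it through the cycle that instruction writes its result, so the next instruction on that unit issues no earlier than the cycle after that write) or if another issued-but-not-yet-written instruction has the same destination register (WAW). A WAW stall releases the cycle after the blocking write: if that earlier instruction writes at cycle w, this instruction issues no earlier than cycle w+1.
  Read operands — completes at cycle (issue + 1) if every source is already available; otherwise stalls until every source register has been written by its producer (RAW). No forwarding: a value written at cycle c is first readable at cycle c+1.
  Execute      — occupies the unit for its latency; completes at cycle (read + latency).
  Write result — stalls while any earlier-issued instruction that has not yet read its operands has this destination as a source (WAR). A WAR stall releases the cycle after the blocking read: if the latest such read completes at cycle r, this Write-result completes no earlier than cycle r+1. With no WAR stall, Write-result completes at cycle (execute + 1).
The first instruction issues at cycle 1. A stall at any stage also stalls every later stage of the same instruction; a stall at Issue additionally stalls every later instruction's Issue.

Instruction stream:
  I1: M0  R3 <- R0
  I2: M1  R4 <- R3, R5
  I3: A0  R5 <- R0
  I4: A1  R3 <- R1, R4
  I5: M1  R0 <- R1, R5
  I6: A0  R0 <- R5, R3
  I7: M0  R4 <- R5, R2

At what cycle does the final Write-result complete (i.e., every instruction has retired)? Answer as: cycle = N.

cycle = 32

c1: I1→M0
c2: I1 RO; I2→M1
c3: I3→A0
c4: I3 RO
c5: I3 EX
c7: I1 EX
c8: I1 WR R3
c9: I2 RO; I4→A1
c10: I3 WR R5
c14: I2 EX
c15: I2 WR R4
c16: I4 RO; I5→M1
c17: I5 RO
c18: I4 EX
c19: I4 WR R3
c22: I5 EX
c23: I5 WR R0
c24: I6→A0
c25: I6 RO; I7→M0
c26: I6 EX; I7 RO
c27: I6 WR R0
c31: I7 EX
c32: I7 WR R4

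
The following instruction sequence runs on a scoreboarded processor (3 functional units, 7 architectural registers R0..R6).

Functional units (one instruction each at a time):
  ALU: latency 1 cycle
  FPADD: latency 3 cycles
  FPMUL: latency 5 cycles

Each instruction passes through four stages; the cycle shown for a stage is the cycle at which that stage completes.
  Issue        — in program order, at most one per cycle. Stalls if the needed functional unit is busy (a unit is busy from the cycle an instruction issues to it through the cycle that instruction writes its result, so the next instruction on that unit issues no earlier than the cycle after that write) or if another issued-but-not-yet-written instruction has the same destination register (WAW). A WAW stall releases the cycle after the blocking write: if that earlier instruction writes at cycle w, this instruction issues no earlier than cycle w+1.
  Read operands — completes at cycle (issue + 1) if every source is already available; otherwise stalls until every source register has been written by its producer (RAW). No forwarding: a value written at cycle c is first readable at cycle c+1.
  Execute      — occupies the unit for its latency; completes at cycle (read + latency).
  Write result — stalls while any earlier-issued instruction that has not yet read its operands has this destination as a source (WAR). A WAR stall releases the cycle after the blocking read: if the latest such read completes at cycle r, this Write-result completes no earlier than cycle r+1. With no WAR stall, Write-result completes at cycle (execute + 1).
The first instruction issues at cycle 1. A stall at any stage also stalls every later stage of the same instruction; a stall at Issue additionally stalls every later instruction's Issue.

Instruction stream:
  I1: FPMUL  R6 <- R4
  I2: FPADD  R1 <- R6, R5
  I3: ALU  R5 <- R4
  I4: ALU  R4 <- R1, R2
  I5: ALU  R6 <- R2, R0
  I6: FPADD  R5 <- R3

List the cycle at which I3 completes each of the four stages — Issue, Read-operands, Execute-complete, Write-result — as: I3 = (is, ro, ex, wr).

t=1  issue I1 (FPMUL)
t=2  I1 read-ops · issue I2 (FPADD)
t=3  issue I3 (ALU)
t=4  I3 read-ops
t=5  I3 finished on ALU
t=7  I1 finished on FPMUL
t=8  I1→R6
t=9  I2 read-ops
t=10  I3→R5
t=11  issue I4 (ALU)
t=12  I2 finished on FPADD
t=13  I2→R1
t=14  I4 read-ops
t=15  I4 finished on ALU
t=16  I4→R4
t=17  issue I5 (ALU)
t=18  I5 read-ops · issue I6 (FPADD)
t=19  I5 finished on ALU · I6 read-ops
t=20  I5→R6
t=22  I6 finished on FPADD
t=23  I6→R5

I3 = (3, 4, 5, 10)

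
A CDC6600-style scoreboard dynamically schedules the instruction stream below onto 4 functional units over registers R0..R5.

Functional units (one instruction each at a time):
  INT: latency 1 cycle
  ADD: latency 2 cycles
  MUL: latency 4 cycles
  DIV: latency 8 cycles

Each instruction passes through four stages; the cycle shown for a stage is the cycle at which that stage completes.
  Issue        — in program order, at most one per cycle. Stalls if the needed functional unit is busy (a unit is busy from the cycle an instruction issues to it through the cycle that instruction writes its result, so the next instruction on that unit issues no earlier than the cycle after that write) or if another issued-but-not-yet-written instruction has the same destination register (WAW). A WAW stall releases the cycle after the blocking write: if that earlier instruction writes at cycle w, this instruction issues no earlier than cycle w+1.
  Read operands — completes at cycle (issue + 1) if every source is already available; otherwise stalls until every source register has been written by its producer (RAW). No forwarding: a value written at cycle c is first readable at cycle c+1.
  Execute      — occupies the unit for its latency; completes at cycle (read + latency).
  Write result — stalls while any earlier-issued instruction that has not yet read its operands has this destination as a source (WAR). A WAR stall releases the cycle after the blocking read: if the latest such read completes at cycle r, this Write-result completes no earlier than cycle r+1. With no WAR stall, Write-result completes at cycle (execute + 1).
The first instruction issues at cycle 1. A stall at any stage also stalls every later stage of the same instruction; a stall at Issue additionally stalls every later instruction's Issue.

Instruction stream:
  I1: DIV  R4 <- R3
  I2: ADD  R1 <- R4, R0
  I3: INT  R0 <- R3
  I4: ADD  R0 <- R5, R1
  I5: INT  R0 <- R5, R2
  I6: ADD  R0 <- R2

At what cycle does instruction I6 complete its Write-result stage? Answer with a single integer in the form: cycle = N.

c1: I1→DIV
c2: I1 RO; I2→ADD
c3: I3→INT
c4: I3 RO
c5: I3 EX
c10: I1 EX
c11: I1 WR R4
c12: I2 RO
c13: I3 WR R0
c14: I2 EX
c15: I2 WR R1
c16: I4→ADD
c17: I4 RO
c19: I4 EX
c20: I4 WR R0
c21: I5→INT
c22: I5 RO
c23: I5 EX
c24: I5 WR R0
c25: I6→ADD
c26: I6 RO
c28: I6 EX
c29: I6 WR R0

cycle = 29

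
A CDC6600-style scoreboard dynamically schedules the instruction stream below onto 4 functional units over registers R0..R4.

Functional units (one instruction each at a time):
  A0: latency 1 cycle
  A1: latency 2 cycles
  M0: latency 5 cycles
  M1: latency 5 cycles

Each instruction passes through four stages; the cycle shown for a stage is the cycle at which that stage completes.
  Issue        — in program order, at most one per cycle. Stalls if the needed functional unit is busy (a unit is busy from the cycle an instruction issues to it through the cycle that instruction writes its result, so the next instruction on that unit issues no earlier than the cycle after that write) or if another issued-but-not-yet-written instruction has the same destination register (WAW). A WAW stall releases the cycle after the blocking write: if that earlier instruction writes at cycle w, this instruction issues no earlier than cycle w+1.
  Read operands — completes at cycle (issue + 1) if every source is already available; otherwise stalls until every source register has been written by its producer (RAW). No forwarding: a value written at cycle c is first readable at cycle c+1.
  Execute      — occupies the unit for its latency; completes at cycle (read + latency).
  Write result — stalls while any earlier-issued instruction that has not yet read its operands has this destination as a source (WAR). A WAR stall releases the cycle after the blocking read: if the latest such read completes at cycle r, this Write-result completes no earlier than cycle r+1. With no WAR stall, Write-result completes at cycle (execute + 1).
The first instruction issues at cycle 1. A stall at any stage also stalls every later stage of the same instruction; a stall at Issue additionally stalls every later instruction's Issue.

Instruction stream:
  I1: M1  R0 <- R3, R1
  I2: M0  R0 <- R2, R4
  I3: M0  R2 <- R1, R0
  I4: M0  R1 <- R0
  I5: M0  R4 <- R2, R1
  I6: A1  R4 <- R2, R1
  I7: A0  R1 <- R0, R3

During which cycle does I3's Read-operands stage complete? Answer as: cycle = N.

[I1] 1/2/7/8
[I2] 9/10/15/16  (WAW R0: wait I1 write@8)
[I3] 17/18/23/24  (struct: M0 busy until I2 writes@16)
[I4] 25/26/31/32  (struct: M0 busy until I3 writes@24)
[I5] 33/34/39/40  (struct: M0 busy until I4 writes@32)
[I6] 41/42/44/45  (WAW R4: wait I5 write@40)
[I7] 42/43/44/45

cycle = 18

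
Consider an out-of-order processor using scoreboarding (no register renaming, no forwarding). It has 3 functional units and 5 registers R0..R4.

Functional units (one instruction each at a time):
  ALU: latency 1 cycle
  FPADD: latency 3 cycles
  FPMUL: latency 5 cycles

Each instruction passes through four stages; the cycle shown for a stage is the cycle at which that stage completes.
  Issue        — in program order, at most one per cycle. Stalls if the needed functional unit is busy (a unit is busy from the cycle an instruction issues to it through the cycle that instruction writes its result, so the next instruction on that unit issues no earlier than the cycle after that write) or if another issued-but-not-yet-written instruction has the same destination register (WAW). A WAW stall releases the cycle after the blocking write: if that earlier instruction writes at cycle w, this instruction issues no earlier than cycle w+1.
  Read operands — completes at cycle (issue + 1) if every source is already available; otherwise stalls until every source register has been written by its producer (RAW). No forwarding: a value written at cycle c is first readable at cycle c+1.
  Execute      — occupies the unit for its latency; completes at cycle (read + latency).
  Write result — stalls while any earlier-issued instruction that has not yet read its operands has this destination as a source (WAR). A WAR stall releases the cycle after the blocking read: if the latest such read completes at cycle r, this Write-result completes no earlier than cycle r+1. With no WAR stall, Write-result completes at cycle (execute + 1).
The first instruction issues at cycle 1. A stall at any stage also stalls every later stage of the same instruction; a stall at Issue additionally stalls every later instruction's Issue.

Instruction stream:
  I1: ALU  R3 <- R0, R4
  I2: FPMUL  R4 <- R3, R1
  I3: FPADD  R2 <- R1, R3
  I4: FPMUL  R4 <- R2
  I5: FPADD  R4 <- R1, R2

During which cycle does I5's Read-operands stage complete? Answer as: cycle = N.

cycle = 21

[I1] 1/2/3/4
[I2] 2/5/10/11  (RAW R3: wait I1 write@4)
[I3] 3/5/8/9  (RAW R3: wait I1 write@4)
[I4] 12/13/18/19  (struct: FPMUL busy until I2 writes@11)
[I5] 20/21/24/25  (WAW R4: wait I4 write@19)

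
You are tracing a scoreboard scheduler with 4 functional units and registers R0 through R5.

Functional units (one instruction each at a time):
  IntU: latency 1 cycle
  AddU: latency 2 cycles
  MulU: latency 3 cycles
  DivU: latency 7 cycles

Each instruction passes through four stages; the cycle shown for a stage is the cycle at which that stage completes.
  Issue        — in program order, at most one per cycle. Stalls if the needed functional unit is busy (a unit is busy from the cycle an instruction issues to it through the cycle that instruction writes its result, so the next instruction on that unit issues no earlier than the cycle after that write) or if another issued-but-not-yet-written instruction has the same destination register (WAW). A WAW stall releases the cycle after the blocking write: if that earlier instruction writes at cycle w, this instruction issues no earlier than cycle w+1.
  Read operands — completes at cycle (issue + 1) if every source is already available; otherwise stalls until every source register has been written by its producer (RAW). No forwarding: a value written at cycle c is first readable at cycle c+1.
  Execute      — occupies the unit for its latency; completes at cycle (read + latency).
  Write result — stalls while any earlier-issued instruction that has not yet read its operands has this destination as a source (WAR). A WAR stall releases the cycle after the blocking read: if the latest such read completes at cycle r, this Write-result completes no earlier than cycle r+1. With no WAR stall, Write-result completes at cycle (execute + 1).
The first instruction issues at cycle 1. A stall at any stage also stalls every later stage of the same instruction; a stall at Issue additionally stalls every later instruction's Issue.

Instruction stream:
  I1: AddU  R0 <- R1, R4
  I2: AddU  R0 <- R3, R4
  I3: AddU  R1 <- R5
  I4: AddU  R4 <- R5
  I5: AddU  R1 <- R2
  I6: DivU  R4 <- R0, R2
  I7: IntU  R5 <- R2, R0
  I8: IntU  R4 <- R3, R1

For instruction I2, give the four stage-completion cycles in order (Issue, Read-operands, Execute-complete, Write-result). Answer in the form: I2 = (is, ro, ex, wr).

I2 = (6, 7, 9, 10)

[1] I1 dispatched to AddU
[2] I1 operands ready
[4] I1 complete
[5] R0←I1
[6] I2 dispatched to AddU
[7] I2 operands ready
[9] I2 complete
[10] R0←I2
[11] I3 dispatched to AddU
[12] I3 operands ready
[14] I3 complete
[15] R1←I3
[16] I4 dispatched to AddU
[17] I4 operands ready
[19] I4 complete
[20] R4←I4
[21] I5 dispatched to AddU
[22] I5 operands ready | I6 dispatched to DivU
[23] I6 operands ready | I7 dispatched to IntU
[24] I5 complete | I7 operands ready
[25] R1←I5 | I7 complete
[26] R5←I7
[30] I6 complete
[31] R4←I6
[32] I8 dispatched to IntU
[33] I8 operands ready
[34] I8 complete
[35] R4←I8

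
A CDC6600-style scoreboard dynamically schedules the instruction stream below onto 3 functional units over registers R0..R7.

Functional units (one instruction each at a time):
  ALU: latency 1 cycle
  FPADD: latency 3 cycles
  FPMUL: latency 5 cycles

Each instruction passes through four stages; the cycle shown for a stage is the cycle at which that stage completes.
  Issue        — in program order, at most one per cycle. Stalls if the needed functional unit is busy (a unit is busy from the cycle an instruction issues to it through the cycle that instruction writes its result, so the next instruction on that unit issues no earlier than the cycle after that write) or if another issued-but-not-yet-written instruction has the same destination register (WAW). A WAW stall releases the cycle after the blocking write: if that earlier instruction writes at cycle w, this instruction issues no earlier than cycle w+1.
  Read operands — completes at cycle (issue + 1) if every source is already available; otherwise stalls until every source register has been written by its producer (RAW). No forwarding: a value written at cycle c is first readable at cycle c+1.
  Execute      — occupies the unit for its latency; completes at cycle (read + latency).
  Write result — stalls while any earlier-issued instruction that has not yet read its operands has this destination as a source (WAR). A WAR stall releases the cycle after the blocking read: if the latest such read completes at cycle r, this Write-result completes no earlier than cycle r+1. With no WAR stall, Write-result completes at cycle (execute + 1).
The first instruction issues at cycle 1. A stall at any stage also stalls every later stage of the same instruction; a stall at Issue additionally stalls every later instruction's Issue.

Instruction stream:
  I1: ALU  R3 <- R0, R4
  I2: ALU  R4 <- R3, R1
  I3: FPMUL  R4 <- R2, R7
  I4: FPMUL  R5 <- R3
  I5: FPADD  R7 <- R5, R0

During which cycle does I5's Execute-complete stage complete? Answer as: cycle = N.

cycle = 28

cycle 1: issue I1 (ALU)
cycle 2: I1 read-ops
cycle 3: I1 finished on ALU
cycle 4: I1→R3
cycle 5: issue I2 (ALU)
cycle 6: I2 read-ops
cycle 7: I2 finished on ALU
cycle 8: I2→R4
cycle 9: issue I3 (FPMUL)
cycle 10: I3 read-ops
cycle 15: I3 finished on FPMUL
cycle 16: I3→R4
cycle 17: issue I4 (FPMUL)
cycle 18: I4 read-ops, issue I5 (FPADD)
cycle 23: I4 finished on FPMUL
cycle 24: I4→R5
cycle 25: I5 read-ops
cycle 28: I5 finished on FPADD
cycle 29: I5→R7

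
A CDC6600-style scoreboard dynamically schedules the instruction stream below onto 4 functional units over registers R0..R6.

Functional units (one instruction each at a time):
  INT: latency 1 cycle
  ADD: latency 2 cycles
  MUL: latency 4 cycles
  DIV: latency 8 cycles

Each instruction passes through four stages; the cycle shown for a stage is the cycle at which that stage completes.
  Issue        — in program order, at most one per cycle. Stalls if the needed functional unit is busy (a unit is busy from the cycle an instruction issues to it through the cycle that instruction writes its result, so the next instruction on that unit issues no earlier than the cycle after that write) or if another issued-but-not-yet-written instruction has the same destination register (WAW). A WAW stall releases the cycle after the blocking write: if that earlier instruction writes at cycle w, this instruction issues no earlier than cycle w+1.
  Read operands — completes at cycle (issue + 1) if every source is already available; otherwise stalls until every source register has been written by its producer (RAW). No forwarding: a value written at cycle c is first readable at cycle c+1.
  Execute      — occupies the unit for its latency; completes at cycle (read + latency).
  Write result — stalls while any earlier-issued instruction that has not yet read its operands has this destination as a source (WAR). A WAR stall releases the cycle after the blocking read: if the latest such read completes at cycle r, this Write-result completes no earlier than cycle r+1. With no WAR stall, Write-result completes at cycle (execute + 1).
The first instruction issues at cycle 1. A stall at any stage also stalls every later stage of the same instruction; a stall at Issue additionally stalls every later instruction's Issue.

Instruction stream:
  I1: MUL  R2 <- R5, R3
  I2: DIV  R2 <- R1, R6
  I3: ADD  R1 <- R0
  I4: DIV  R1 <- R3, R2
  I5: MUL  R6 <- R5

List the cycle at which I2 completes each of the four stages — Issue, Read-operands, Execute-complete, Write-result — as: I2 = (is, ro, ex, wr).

I2 = (8, 9, 17, 18)

I1  is:1  ro:2  ex:6  wr:7
I2  is:8  ro:9  ex:17  wr:18  — WAW R2: wait I1 write@7
I3  is:9  ro:10  ex:12  wr:13
I4  is:19  ro:20  ex:28  wr:29  — struct: DIV busy until I2 writes@18
I5  is:20  ro:21  ex:25  wr:26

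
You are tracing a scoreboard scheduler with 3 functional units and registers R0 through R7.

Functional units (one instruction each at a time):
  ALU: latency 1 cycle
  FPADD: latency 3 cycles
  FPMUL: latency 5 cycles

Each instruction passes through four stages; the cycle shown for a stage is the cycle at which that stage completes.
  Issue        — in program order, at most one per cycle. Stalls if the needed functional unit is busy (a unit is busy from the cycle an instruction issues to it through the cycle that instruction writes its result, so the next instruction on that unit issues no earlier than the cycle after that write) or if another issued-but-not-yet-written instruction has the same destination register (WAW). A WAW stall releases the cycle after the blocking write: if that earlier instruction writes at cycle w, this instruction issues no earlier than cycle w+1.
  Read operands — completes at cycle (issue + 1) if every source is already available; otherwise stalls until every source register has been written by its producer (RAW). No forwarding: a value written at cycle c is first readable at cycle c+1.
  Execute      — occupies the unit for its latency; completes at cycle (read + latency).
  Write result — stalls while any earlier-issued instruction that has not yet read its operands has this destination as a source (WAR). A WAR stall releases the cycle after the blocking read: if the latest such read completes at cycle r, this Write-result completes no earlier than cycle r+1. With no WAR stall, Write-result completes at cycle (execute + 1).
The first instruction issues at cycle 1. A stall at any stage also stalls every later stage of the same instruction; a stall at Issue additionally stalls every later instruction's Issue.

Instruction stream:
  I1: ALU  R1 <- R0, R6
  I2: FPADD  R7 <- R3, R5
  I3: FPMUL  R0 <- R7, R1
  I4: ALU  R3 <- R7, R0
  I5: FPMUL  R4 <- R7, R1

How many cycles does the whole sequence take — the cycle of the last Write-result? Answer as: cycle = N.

I1: IS=1 RO=2 EX=3 WR=4
I2: IS=2 RO=3 EX=6 WR=7
I3: IS=3 RO=8 EX=13 WR=14  [RAW R7: wait I2 write@7]
I4: IS=5 RO=15 EX=16 WR=17  [struct: ALU busy until I1 writes@4; RAW R0: wait I3 write@14]
I5: IS=15 RO=16 EX=21 WR=22  [struct: FPMUL busy until I3 writes@14]

cycle = 22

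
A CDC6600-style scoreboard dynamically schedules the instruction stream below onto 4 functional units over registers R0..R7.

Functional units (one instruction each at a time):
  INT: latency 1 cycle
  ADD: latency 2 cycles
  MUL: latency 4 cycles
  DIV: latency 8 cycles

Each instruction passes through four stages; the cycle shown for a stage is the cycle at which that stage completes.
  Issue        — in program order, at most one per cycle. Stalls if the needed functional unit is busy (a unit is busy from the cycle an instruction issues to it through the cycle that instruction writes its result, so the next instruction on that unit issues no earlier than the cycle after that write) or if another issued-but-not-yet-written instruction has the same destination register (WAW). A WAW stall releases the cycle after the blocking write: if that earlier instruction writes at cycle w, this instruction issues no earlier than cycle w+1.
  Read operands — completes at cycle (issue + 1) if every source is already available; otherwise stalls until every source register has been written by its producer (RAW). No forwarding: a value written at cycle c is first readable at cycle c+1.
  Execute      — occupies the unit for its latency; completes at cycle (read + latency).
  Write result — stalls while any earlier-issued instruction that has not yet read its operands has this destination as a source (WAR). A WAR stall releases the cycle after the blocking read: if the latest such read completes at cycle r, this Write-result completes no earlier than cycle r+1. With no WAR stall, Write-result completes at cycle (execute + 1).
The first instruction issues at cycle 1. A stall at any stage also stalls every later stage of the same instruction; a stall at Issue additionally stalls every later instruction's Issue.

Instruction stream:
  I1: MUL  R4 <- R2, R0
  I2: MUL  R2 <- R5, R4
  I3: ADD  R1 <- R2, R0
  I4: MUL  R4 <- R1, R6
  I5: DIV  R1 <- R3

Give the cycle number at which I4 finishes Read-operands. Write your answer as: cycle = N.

cycle 1: issue I1 (MUL)
cycle 2: I1 read-ops
cycle 6: I1 finished on MUL
cycle 7: I1→R4
cycle 8: issue I2 (MUL)
cycle 9: I2 read-ops | issue I3 (ADD)
cycle 13: I2 finished on MUL
cycle 14: I2→R2
cycle 15: I3 read-ops | issue I4 (MUL)
cycle 17: I3 finished on ADD
cycle 18: I3→R1
cycle 19: I4 read-ops | issue I5 (DIV)
cycle 20: I5 read-ops
cycle 23: I4 finished on MUL
cycle 24: I4→R4
cycle 28: I5 finished on DIV
cycle 29: I5→R1

cycle = 19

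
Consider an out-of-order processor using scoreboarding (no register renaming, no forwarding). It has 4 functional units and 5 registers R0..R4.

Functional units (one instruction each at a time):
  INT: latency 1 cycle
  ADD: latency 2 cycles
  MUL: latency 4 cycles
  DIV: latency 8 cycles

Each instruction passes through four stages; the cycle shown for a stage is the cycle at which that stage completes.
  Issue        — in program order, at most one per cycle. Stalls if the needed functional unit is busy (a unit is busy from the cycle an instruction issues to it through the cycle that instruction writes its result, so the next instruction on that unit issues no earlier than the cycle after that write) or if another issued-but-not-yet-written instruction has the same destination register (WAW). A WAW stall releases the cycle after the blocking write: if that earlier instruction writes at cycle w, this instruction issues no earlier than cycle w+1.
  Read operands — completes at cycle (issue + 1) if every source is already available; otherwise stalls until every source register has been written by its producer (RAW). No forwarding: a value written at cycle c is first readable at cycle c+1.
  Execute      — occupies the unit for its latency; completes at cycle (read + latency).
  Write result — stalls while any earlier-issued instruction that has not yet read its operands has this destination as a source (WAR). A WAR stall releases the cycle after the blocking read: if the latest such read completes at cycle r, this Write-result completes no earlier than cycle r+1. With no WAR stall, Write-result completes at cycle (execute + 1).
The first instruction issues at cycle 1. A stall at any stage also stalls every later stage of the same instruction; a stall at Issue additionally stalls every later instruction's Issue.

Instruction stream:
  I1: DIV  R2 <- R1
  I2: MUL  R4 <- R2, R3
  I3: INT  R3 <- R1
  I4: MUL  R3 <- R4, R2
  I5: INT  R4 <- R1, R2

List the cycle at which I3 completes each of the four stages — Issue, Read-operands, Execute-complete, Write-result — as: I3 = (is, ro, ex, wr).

I3 = (3, 4, 5, 13)

c1: I1→DIV
c2: I1 RO · I2→MUL
c3: I3→INT
c4: I3 RO
c5: I3 EX
c10: I1 EX
c11: I1 WR R2
c12: I2 RO
c13: I3 WR R3
c16: I2 EX
c17: I2 WR R4
c18: I4→MUL
c19: I4 RO · I5→INT
c20: I5 RO
c21: I5 EX
c22: I5 WR R4
c23: I4 EX
c24: I4 WR R3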